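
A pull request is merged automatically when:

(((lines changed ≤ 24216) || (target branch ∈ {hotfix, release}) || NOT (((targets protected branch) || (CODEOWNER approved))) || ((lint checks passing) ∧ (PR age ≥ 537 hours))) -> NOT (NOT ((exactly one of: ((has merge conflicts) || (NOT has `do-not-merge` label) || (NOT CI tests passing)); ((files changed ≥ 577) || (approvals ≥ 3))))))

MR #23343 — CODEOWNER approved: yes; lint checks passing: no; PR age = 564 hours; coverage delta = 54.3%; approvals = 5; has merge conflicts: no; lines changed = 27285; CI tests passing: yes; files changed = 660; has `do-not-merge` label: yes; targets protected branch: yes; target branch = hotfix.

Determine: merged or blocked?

Atomic conditions:
  lines changed ≤ 24216: 27285 ≤ 24216 is false
  target branch ∈ {hotfix, release}: hotfix is in the set → true
  targets protected branch: yes → true
  CODEOWNER approved: yes → true
  lint checks passing: no → false
  PR age ≥ 537 hours: 564 ≥ 537 is true
  has merge conflicts: no → false
  NOT has `do-not-merge` label: yes → false
  NOT CI tests passing: yes → false
  files changed ≥ 577: 660 ≥ 577 is true
  approvals ≥ 3: 5 ≥ 3 is true
Combine:
[1.3.1] true OR true = true
[1.3] NOT true = false
[1.4] false AND true = false
[1] false OR true OR false OR false = true
[2.1.1.1] false OR false OR false = false
[2.1.1.2] true OR true = true
[2.1.1] exactly-one(false, true) = true
[2.1] NOT true = false
[2] NOT false = true
[root] true → true = true
Overall: true → merged

Merged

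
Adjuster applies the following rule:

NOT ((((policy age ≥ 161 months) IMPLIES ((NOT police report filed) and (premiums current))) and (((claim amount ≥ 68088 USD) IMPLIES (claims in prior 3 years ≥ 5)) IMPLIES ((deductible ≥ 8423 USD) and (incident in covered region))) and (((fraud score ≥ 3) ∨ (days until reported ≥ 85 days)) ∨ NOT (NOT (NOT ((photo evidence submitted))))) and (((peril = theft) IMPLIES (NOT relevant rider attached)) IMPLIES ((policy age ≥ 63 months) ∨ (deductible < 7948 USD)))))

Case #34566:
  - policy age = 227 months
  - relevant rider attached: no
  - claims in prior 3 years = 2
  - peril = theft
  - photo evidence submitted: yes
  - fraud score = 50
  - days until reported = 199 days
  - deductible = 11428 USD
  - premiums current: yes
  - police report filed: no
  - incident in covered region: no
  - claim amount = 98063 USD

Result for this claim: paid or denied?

Atomic conditions:
  policy age ≥ 161 months: 227 ≥ 161 is true
  NOT police report filed: no → true
  premiums current: yes → true
  claim amount ≥ 68088 USD: 98063 ≥ 68088 is true
  claims in prior 3 years ≥ 5: 2 ≥ 5 is false
  deductible ≥ 8423 USD: 11428 ≥ 8423 is true
  incident in covered region: no → false
  fraud score ≥ 3: 50 ≥ 3 is true
  days until reported ≥ 85 days: 199 ≥ 85 is true
  photo evidence submitted: yes → true
  peril = theft: theft == theft is true
  NOT relevant rider attached: no → true
  policy age ≥ 63 months: 227 ≥ 63 is true
  deductible < 7948 USD: 11428 < 7948 is false
Combine:
[1.1.2] true AND true = true
[1.1] true → true = true
[1.2.1] true → false = false
[1.2.2] true AND false = false
[1.2] false → false (antecedent false ⇒ implication holds) = true
[1.3.1] true OR true = true
[1.3.2.1.1] NOT true = false
[1.3.2.1] NOT false = true
[1.3.2] NOT true = false
[1.3] true OR false = true
[1.4.1] true → true = true
[1.4.2] true OR false = true
[1.4] true → true = true
[1] true AND true AND true AND true = true
[root] NOT true = false
Overall: false → denied

Denied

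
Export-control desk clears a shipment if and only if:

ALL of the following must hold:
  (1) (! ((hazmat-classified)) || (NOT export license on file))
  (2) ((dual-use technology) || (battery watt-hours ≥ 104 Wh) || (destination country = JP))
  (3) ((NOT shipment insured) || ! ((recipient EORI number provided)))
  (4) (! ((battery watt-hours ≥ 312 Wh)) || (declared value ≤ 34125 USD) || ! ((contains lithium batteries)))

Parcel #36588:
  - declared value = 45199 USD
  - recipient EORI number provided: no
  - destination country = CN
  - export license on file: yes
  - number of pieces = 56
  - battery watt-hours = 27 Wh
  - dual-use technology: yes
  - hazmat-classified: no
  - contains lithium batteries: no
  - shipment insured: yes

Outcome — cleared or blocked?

Atomic conditions:
  hazmat-classified: no → false
  NOT export license on file: yes → false
  dual-use technology: yes → true
  battery watt-hours ≥ 104 Wh: 27 ≥ 104 is false
  destination country = JP: CN == JP is false
  NOT shipment insured: yes → false
  recipient EORI number provided: no → false
  battery watt-hours ≥ 312 Wh: 27 ≥ 312 is false
  declared value ≤ 34125 USD: 45199 ≤ 34125 is false
  contains lithium batteries: no → false
Combine:
[1.1] NOT false = true
[1] true OR false = true
[2] true OR false OR false = true
[3.2] NOT false = true
[3] false OR true = true
[4.1] NOT false = true
[4.3] NOT false = true
[4] true OR false OR true = true
[root] true AND true AND true AND true = true
Overall: true → cleared

Cleared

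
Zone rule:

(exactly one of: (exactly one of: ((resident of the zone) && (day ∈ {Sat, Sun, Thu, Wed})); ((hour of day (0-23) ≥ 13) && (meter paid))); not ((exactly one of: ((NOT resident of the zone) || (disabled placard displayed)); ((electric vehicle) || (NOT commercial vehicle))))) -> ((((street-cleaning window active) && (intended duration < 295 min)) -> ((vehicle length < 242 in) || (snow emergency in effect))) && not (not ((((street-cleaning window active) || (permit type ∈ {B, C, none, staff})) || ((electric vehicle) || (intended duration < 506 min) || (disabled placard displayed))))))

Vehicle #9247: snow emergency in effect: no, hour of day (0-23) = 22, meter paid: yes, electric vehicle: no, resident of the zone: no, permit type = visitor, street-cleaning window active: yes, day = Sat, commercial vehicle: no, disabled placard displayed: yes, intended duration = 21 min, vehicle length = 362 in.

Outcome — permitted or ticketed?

Permitted

Atomic conditions:
  resident of the zone: no → false
  day ∈ {Sat, Sun, Thu, Wed}: Sat is in the set → true
  hour of day (0-23) ≥ 13: 22 ≥ 13 is true
  meter paid: yes → true
  NOT resident of the zone: no → true
  disabled placard displayed: yes → true
  electric vehicle: no → false
  NOT commercial vehicle: no → true
  street-cleaning window active: yes → true
  intended duration < 295 min: 21 < 295 is true
  vehicle length < 242 in: 362 < 242 is false
  snow emergency in effect: no → false
  permit type ∈ {B, C, none, staff}: visitor is not in the set → false
  intended duration < 506 min: 21 < 506 is true
Combine:
[1.1.1] false AND true = false
[1.1.2] true AND true = true
[1.1] exactly-one(false, true) = true
[1.2.1.1] true OR true = true
[1.2.1.2] false OR true = true
[1.2.1] exactly-one(true, true) = false
[1.2] NOT false = true
[1] exactly-one(true, true) = false
[2.1.1] true AND true = true
[2.1.2] false OR false = false
[2.1] true → false = false
[2.2.1.1.1] true OR false = true
[2.2.1.1.2] false OR true OR true = true
[2.2.1.1] true OR true = true
[2.2.1] NOT true = false
[2.2] NOT false = true
[2] false AND true = false
[root] false → false (antecedent false ⇒ implication holds) = true
Overall: true → permitted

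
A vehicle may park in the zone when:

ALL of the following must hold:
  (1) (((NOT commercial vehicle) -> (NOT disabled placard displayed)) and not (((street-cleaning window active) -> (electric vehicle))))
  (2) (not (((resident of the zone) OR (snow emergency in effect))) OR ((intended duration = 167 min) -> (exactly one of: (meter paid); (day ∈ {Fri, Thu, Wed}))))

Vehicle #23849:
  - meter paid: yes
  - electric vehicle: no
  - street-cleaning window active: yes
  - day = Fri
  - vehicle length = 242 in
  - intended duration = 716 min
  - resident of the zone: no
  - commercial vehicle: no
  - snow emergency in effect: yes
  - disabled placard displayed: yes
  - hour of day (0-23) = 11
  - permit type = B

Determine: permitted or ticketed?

Ticketed

Atomic conditions:
  NOT commercial vehicle: no → true
  NOT disabled placard displayed: yes → false
  street-cleaning window active: yes → true
  electric vehicle: no → false
  resident of the zone: no → false
  snow emergency in effect: yes → true
  intended duration = 167 min: 716 == 167 is false
  meter paid: yes → true
  day ∈ {Fri, Thu, Wed}: Fri is in the set → true
Combine:
[1.1] true → false = false
[1.2.1] true → false = false
[1.2] NOT false = true
[1] false AND true = false
[2.1.1] false OR true = true
[2.1] NOT true = false
[2.2.2] exactly-one(true, true) = false
[2.2] false → false (antecedent false ⇒ implication holds) = true
[2] false OR true = true
[root] false AND true = false
Overall: false → ticketed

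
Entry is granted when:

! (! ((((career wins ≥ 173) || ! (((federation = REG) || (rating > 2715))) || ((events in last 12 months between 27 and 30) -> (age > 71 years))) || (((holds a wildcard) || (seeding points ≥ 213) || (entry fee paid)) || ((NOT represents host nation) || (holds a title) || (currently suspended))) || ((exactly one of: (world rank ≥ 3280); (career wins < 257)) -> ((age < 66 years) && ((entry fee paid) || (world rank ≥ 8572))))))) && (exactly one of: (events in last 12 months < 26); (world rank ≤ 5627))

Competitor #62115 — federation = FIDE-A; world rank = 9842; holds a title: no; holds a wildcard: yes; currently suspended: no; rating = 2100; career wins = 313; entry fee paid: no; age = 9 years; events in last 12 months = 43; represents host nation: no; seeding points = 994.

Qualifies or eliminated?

Atomic conditions:
  career wins ≥ 173: 313 ≥ 173 is true
  federation = REG: FIDE-A == REG is false
  rating > 2715: 2100 > 2715 is false
  events in last 12 months between 27 and 30: 43 in [27, 30] is false
  age > 71 years: 9 > 71 is false
  holds a wildcard: yes → true
  seeding points ≥ 213: 994 ≥ 213 is true
  entry fee paid: no → false
  NOT represents host nation: no → true
  holds a title: no → false
  currently suspended: no → false
  world rank ≥ 3280: 9842 ≥ 3280 is true
  career wins < 257: 313 < 257 is false
  age < 66 years: 9 < 66 is true
  world rank ≥ 8572: 9842 ≥ 8572 is true
  events in last 12 months < 26: 43 < 26 is false
  world rank ≤ 5627: 9842 ≤ 5627 is false
Combine:
[1.1.1.1.2.1] false OR false = false
[1.1.1.1.2] NOT false = true
[1.1.1.1.3] false → false (antecedent false ⇒ implication holds) = true
[1.1.1.1] true OR true OR true = true
[1.1.1.2.1] true OR true OR false = true
[1.1.1.2.2] true OR false OR false = true
[1.1.1.2] true OR true = true
[1.1.1.3.1] exactly-one(true, false) = true
[1.1.1.3.2.2] false OR true = true
[1.1.1.3.2] true AND true = true
[1.1.1.3] true → true = true
[1.1.1] true OR true OR true = true
[1.1] NOT true = false
[1] NOT false = true
[2] exactly-one(false, false) = false
[root] true AND false = false
Overall: false → eliminated

Eliminated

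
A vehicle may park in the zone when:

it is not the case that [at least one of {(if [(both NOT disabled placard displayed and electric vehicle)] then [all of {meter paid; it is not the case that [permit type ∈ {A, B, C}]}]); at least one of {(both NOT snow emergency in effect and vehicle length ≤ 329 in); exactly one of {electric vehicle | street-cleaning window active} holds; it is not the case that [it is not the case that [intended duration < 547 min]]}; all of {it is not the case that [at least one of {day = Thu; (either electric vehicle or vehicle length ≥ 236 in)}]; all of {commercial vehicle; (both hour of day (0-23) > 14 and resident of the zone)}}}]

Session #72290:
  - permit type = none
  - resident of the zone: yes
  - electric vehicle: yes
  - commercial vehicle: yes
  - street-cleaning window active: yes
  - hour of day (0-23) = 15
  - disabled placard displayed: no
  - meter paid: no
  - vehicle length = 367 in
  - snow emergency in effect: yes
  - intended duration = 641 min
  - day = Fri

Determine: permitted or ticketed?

Atomic conditions:
  NOT disabled placard displayed: no → true
  electric vehicle: yes → true
  meter paid: no → false
  permit type ∈ {A, B, C}: none is not in the set → false
  NOT snow emergency in effect: yes → false
  vehicle length ≤ 329 in: 367 ≤ 329 is false
  street-cleaning window active: yes → true
  intended duration < 547 min: 641 < 547 is false
  day = Thu: Fri == Thu is false
  vehicle length ≥ 236 in: 367 ≥ 236 is true
  commercial vehicle: yes → true
  hour of day (0-23) > 14: 15 > 14 is true
  resident of the zone: yes → true
Combine:
[1.1.1] true AND true = true
[1.1.2.2] NOT false = true
[1.1.2] false AND true = false
[1.1] true → false = false
[1.2.1] false AND false = false
[1.2.2] exactly-one(true, true) = false
[1.2.3.1] NOT false = true
[1.2.3] NOT true = false
[1.2] false OR false OR false = false
[1.3.1.1.2] true OR true = true
[1.3.1.1] false OR true = true
[1.3.1] NOT true = false
[1.3.2.2] true AND true = true
[1.3.2] true AND true = true
[1.3] false AND true = false
[1] false OR false OR false = false
[root] NOT false = true
Overall: true → permitted

Permitted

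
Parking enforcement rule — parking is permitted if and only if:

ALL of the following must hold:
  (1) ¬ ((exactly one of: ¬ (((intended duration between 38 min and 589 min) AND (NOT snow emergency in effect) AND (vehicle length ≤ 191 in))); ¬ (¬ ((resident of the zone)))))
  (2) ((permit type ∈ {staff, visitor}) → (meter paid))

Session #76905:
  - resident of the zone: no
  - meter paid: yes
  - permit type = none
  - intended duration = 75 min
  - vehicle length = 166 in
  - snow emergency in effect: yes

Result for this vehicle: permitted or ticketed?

Atomic conditions:
  intended duration between 38 min and 589 min: 75 in [38, 589] is true
  NOT snow emergency in effect: yes → false
  vehicle length ≤ 191 in: 166 ≤ 191 is true
  resident of the zone: no → false
  permit type ∈ {staff, visitor}: none is not in the set → false
  meter paid: yes → true
Combine:
[1.1.1.1] true AND false AND true = false
[1.1.1] NOT false = true
[1.1.2.1] NOT false = true
[1.1.2] NOT true = false
[1.1] exactly-one(true, false) = true
[1] NOT true = false
[2] false → true (antecedent false ⇒ implication holds) = true
[root] false AND true = false
Overall: false → ticketed

Ticketed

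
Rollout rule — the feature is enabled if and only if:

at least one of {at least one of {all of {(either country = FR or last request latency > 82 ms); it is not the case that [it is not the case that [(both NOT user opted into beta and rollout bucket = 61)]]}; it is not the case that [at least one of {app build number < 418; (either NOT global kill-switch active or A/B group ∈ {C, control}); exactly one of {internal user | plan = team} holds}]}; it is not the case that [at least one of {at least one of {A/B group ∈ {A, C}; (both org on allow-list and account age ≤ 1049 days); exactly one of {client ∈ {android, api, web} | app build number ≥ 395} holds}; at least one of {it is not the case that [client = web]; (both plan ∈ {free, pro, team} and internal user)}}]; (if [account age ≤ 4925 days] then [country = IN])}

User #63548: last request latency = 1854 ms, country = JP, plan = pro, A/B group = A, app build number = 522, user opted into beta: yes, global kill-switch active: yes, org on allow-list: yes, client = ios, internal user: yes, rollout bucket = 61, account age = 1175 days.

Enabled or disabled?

Atomic conditions:
  country = FR: JP == FR is false
  last request latency > 82 ms: 1854 > 82 is true
  NOT user opted into beta: yes → false
  rollout bucket = 61: 61 == 61 is true
  app build number < 418: 522 < 418 is false
  NOT global kill-switch active: yes → false
  A/B group ∈ {C, control}: A is not in the set → false
  internal user: yes → true
  plan = team: pro == team is false
  A/B group ∈ {A, C}: A is in the set → true
  org on allow-list: yes → true
  account age ≤ 1049 days: 1175 ≤ 1049 is false
  client ∈ {android, api, web}: ios is not in the set → false
  app build number ≥ 395: 522 ≥ 395 is true
  client = web: ios == web is false
  plan ∈ {free, pro, team}: pro is in the set → true
  account age ≤ 4925 days: 1175 ≤ 4925 is true
  country = IN: JP == IN is false
Combine:
[1.1.1] false OR true = true
[1.1.2.1.1] false AND true = false
[1.1.2.1] NOT false = true
[1.1.2] NOT true = false
[1.1] true AND false = false
[1.2.1.2] false OR false = false
[1.2.1.3] exactly-one(true, false) = true
[1.2.1] false OR false OR true = true
[1.2] NOT true = false
[1] false OR false = false
[2.1.1.2] true AND false = false
[2.1.1.3] exactly-one(false, true) = true
[2.1.1] true OR false OR true = true
[2.1.2.1] NOT false = true
[2.1.2.2] true AND true = true
[2.1.2] true OR true = true
[2.1] true OR true = true
[2] NOT true = false
[3] true → false = false
[root] false OR false OR false = false
Overall: false → disabled

Disabled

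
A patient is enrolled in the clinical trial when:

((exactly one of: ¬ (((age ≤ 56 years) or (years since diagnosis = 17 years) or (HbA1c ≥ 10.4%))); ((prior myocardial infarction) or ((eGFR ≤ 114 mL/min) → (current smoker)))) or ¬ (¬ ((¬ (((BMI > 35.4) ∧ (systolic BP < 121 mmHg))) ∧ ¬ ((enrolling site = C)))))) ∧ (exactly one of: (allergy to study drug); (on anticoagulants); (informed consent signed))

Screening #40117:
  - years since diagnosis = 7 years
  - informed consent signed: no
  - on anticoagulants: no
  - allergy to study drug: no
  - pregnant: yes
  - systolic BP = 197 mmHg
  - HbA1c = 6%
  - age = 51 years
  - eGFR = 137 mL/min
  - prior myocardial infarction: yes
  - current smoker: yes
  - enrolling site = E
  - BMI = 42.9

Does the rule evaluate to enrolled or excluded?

Excluded

Atomic conditions:
  age ≤ 56 years: 51 ≤ 56 is true
  years since diagnosis = 17 years: 7 == 17 is false
  HbA1c ≥ 10.4%: 6 ≥ 10.4 is false
  prior myocardial infarction: yes → true
  eGFR ≤ 114 mL/min: 137 ≤ 114 is false
  current smoker: yes → true
  BMI > 35.4: 42.9 > 35.4 is true
  systolic BP < 121 mmHg: 197 < 121 is false
  enrolling site = C: E == C is false
  allergy to study drug: no → false
  on anticoagulants: no → false
  informed consent signed: no → false
Combine:
[1.1.1.1] true OR false OR false = true
[1.1.1] NOT true = false
[1.1.2.2] false → true (antecedent false ⇒ implication holds) = true
[1.1.2] true OR true = true
[1.1] exactly-one(false, true) = true
[1.2.1.1.1.1] true AND false = false
[1.2.1.1.1] NOT false = true
[1.2.1.1.2] NOT false = true
[1.2.1.1] true AND true = true
[1.2.1] NOT true = false
[1.2] NOT false = true
[1] true OR true = true
[2] exactly-one(false, false, false) = false
[root] true AND false = false
Overall: false → excluded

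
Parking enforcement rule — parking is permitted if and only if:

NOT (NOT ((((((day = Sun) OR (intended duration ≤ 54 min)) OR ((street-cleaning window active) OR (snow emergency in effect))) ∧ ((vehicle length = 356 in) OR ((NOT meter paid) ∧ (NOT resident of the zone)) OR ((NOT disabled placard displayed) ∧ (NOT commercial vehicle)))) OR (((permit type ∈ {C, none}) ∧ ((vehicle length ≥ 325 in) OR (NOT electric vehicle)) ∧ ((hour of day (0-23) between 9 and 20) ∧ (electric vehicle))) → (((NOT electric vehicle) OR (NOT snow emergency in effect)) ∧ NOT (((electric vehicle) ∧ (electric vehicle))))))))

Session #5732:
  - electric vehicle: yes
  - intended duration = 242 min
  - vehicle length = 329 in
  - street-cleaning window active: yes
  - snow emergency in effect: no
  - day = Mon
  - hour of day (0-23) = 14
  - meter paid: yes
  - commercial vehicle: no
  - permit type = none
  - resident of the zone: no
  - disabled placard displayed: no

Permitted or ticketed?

Atomic conditions:
  day = Sun: Mon == Sun is false
  intended duration ≤ 54 min: 242 ≤ 54 is false
  street-cleaning window active: yes → true
  snow emergency in effect: no → false
  vehicle length = 356 in: 329 == 356 is false
  NOT meter paid: yes → false
  NOT resident of the zone: no → true
  NOT disabled placard displayed: no → true
  NOT commercial vehicle: no → true
  permit type ∈ {C, none}: none is in the set → true
  vehicle length ≥ 325 in: 329 ≥ 325 is true
  NOT electric vehicle: yes → false
  hour of day (0-23) between 9 and 20: 14 in [9, 20] is true
  electric vehicle: yes → true
  NOT snow emergency in effect: no → true
Combine:
[1.1.1.1.1] false OR false = false
[1.1.1.1.2] true OR false = true
[1.1.1.1] false OR true = true
[1.1.1.2.2] false AND true = false
[1.1.1.2.3] true AND true = true
[1.1.1.2] false OR false OR true = true
[1.1.1] true AND true = true
[1.1.2.1.2] true OR false = true
[1.1.2.1.3] true AND true = true
[1.1.2.1] true AND true AND true = true
[1.1.2.2.1] false OR true = true
[1.1.2.2.2.1] true AND true = true
[1.1.2.2.2] NOT true = false
[1.1.2.2] true AND false = false
[1.1.2] true → false = false
[1.1] true OR false = true
[1] NOT true = false
[root] NOT false = true
Overall: true → permitted

Permitted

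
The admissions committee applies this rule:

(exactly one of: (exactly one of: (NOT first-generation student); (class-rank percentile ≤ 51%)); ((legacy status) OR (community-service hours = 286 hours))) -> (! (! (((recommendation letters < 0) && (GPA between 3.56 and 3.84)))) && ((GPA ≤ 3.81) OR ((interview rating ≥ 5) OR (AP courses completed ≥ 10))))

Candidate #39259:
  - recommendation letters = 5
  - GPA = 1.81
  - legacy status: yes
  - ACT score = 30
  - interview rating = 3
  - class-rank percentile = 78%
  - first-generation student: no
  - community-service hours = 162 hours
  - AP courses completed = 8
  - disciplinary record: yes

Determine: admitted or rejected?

Atomic conditions:
  NOT first-generation student: no → true
  class-rank percentile ≤ 51%: 78 ≤ 51 is false
  legacy status: yes → true
  community-service hours = 286 hours: 162 == 286 is false
  recommendation letters < 0: 5 < 0 is false
  GPA between 3.56 and 3.84: 1.81 in [3.56, 3.84] is false
  GPA ≤ 3.81: 1.81 ≤ 3.81 is true
  interview rating ≥ 5: 3 ≥ 5 is false
  AP courses completed ≥ 10: 8 ≥ 10 is false
Combine:
[1.1] exactly-one(true, false) = true
[1.2] true OR false = true
[1] exactly-one(true, true) = false
[2.1.1.1] false AND false = false
[2.1.1] NOT false = true
[2.1] NOT true = false
[2.2.2] false OR false = false
[2.2] true OR false = true
[2] false AND true = false
[root] false → false (antecedent false ⇒ implication holds) = true
Overall: true → admitted

Admitted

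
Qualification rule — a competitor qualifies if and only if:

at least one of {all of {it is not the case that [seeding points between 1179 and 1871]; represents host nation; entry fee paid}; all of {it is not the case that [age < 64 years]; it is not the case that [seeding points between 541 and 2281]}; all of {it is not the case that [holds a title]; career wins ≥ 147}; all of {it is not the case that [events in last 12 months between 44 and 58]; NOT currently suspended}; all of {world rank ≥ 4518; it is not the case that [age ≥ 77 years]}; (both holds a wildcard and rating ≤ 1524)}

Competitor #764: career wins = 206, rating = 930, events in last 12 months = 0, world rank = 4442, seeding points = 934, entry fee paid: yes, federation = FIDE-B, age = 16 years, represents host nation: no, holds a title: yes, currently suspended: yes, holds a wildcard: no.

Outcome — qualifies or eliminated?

Atomic conditions:
  seeding points between 1179 and 1871: 934 in [1179, 1871] is false
  represents host nation: no → false
  entry fee paid: yes → true
  age < 64 years: 16 < 64 is true
  seeding points between 541 and 2281: 934 in [541, 2281] is true
  holds a title: yes → true
  career wins ≥ 147: 206 ≥ 147 is true
  events in last 12 months between 44 and 58: 0 in [44, 58] is false
  NOT currently suspended: yes → false
  world rank ≥ 4518: 4442 ≥ 4518 is false
  age ≥ 77 years: 16 ≥ 77 is false
  holds a wildcard: no → false
  rating ≤ 1524: 930 ≤ 1524 is true
Combine:
[1.1] NOT false = true
[1] true AND false AND true = false
[2.1] NOT true = false
[2.2] NOT true = false
[2] false AND false = false
[3.1] NOT true = false
[3] false AND true = false
[4.1] NOT false = true
[4] true AND false = false
[5.2] NOT false = true
[5] false AND true = false
[6] false AND true = false
[root] false OR false OR false OR false OR false OR false = false
Overall: false → eliminated

Eliminated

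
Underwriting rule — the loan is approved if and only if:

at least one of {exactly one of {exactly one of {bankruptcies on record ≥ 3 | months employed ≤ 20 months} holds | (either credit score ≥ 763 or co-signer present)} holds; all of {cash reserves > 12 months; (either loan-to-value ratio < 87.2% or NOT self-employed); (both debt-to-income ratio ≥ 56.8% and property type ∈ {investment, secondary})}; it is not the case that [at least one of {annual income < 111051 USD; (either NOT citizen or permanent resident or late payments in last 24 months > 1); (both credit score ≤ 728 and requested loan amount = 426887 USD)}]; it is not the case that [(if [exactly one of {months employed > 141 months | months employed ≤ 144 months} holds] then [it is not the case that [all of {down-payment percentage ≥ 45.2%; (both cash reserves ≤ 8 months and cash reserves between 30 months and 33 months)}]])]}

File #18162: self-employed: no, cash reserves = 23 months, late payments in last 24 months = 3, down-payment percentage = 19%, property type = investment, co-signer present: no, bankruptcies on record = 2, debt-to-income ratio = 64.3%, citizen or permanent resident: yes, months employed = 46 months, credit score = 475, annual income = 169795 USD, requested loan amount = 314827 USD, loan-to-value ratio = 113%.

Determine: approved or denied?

Approved

Atomic conditions:
  bankruptcies on record ≥ 3: 2 ≥ 3 is false
  months employed ≤ 20 months: 46 ≤ 20 is false
  credit score ≥ 763: 475 ≥ 763 is false
  co-signer present: no → false
  cash reserves > 12 months: 23 > 12 is true
  loan-to-value ratio < 87.2%: 113 < 87.2 is false
  NOT self-employed: no → true
  debt-to-income ratio ≥ 56.8%: 64.3 ≥ 56.8 is true
  property type ∈ {investment, secondary}: investment is in the set → true
  annual income < 111051 USD: 169795 < 111051 is false
  NOT citizen or permanent resident: yes → false
  late payments in last 24 months > 1: 3 > 1 is true
  credit score ≤ 728: 475 ≤ 728 is true
  requested loan amount = 426887 USD: 314827 == 426887 is false
  months employed > 141 months: 46 > 141 is false
  months employed ≤ 144 months: 46 ≤ 144 is true
  down-payment percentage ≥ 45.2%: 19 ≥ 45.2 is false
  cash reserves ≤ 8 months: 23 ≤ 8 is false
  cash reserves between 30 months and 33 months: 23 in [30, 33] is false
Combine:
[1.1] exactly-one(false, false) = false
[1.2] false OR false = false
[1] exactly-one(false, false) = false
[2.2] false OR true = true
[2.3] true AND true = true
[2] true AND true AND true = true
[3.1.2] false OR true = true
[3.1.3] true AND false = false
[3.1] false OR true OR false = true
[3] NOT true = false
[4.1.1] exactly-one(false, true) = true
[4.1.2.1.2] false AND false = false
[4.1.2.1] false AND false = false
[4.1.2] NOT false = true
[4.1] true → true = true
[4] NOT true = false
[root] false OR true OR false OR false = true
Overall: true → approved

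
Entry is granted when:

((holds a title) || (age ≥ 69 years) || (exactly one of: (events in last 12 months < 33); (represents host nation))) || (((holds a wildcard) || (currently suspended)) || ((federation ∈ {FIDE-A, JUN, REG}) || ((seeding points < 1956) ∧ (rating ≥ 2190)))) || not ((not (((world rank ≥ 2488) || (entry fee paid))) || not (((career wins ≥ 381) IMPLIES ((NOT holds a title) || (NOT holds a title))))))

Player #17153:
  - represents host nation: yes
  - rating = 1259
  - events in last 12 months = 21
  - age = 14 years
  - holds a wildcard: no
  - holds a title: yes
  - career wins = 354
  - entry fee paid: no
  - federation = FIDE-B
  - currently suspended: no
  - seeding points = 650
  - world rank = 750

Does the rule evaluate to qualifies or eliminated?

Atomic conditions:
  holds a title: yes → true
  age ≥ 69 years: 14 ≥ 69 is false
  events in last 12 months < 33: 21 < 33 is true
  represents host nation: yes → true
  holds a wildcard: no → false
  currently suspended: no → false
  federation ∈ {FIDE-A, JUN, REG}: FIDE-B is not in the set → false
  seeding points < 1956: 650 < 1956 is true
  rating ≥ 2190: 1259 ≥ 2190 is false
  world rank ≥ 2488: 750 ≥ 2488 is false
  entry fee paid: no → false
  career wins ≥ 381: 354 ≥ 381 is false
  NOT holds a title: yes → false
Combine:
[1.3] exactly-one(true, true) = false
[1] true OR false OR false = true
[2.1] false OR false = false
[2.2.2] true AND false = false
[2.2] false OR false = false
[2] false OR false = false
[3.1.1.1] false OR false = false
[3.1.1] NOT false = true
[3.1.2.1.2] false OR false = false
[3.1.2.1] false → false (antecedent false ⇒ implication holds) = true
[3.1.2] NOT true = false
[3.1] true OR false = true
[3] NOT true = false
[root] true OR false OR false = true
Overall: true → qualifies

Qualifies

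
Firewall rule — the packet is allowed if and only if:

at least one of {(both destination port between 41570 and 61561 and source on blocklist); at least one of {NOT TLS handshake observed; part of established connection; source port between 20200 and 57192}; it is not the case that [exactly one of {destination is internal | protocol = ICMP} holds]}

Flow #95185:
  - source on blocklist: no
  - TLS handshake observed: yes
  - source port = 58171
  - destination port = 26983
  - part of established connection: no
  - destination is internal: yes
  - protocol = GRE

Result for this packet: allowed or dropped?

Dropped

Atomic conditions:
  destination port between 41570 and 61561: 26983 in [41570, 61561] is false
  source on blocklist: no → false
  NOT TLS handshake observed: yes → false
  part of established connection: no → false
  source port between 20200 and 57192: 58171 in [20200, 57192] is false
  destination is internal: yes → true
  protocol = ICMP: GRE == ICMP is false
Combine:
[1] false AND false = false
[2] false OR false OR false = false
[3.1] exactly-one(true, false) = true
[3] NOT true = false
[root] false OR false OR false = false
Overall: false → dropped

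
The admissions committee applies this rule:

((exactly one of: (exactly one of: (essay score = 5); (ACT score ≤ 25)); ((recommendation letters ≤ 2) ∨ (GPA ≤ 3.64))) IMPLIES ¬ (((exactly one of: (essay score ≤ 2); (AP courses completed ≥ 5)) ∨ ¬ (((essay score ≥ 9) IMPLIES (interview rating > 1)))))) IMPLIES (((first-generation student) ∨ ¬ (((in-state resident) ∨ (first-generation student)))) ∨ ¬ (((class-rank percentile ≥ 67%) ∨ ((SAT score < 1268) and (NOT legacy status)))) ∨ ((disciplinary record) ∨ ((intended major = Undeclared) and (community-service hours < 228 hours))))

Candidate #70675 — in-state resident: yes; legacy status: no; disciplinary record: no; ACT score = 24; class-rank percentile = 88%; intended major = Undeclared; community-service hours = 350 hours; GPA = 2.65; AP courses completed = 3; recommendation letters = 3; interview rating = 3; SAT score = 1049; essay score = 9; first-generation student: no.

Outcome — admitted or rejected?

Rejected

Atomic conditions:
  essay score = 5: 9 == 5 is false
  ACT score ≤ 25: 24 ≤ 25 is true
  recommendation letters ≤ 2: 3 ≤ 2 is false
  GPA ≤ 3.64: 2.65 ≤ 3.64 is true
  essay score ≤ 2: 9 ≤ 2 is false
  AP courses completed ≥ 5: 3 ≥ 5 is false
  essay score ≥ 9: 9 ≥ 9 is true
  interview rating > 1: 3 > 1 is true
  first-generation student: no → false
  in-state resident: yes → true
  class-rank percentile ≥ 67%: 88 ≥ 67 is true
  SAT score < 1268: 1049 < 1268 is true
  NOT legacy status: no → true
  disciplinary record: no → false
  intended major = Undeclared: Undeclared == Undeclared is true
  community-service hours < 228 hours: 350 < 228 is false
Combine:
[1.1.1] exactly-one(false, true) = true
[1.1.2] false OR true = true
[1.1] exactly-one(true, true) = false
[1.2.1.1] exactly-one(false, false) = false
[1.2.1.2.1] true → true = true
[1.2.1.2] NOT true = false
[1.2.1] false OR false = false
[1.2] NOT false = true
[1] false → true (antecedent false ⇒ implication holds) = true
[2.1.2.1] true OR false = true
[2.1.2] NOT true = false
[2.1] false OR false = false
[2.2.1.2] true AND true = true
[2.2.1] true OR true = true
[2.2] NOT true = false
[2.3.2] true AND false = false
[2.3] false OR false = false
[2] false OR false OR false = false
[root] true → false = false
Overall: false → rejected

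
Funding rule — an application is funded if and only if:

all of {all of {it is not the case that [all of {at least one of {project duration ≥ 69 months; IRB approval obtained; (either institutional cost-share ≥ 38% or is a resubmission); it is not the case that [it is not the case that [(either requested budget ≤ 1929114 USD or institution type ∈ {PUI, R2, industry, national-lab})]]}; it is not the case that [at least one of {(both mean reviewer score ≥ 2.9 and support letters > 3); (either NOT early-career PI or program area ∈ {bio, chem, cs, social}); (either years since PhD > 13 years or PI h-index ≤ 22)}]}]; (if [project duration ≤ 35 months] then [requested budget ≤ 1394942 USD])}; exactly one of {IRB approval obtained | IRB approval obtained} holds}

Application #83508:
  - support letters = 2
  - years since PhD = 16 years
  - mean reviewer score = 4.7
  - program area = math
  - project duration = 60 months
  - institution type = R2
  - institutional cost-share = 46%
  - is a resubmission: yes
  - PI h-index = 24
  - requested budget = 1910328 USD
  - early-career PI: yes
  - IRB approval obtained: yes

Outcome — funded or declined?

Atomic conditions:
  project duration ≥ 69 months: 60 ≥ 69 is false
  IRB approval obtained: yes → true
  institutional cost-share ≥ 38%: 46 ≥ 38 is true
  is a resubmission: yes → true
  requested budget ≤ 1929114 USD: 1910328 ≤ 1929114 is true
  institution type ∈ {PUI, R2, industry, national-lab}: R2 is in the set → true
  mean reviewer score ≥ 2.9: 4.7 ≥ 2.9 is true
  support letters > 3: 2 > 3 is false
  NOT early-career PI: yes → false
  program area ∈ {bio, chem, cs, social}: math is not in the set → false
  years since PhD > 13 years: 16 > 13 is true
  PI h-index ≤ 22: 24 ≤ 22 is false
  project duration ≤ 35 months: 60 ≤ 35 is false
  requested budget ≤ 1394942 USD: 1910328 ≤ 1394942 is false
Combine:
[1.1.1.1.3] true OR true = true
[1.1.1.1.4.1.1] true OR true = true
[1.1.1.1.4.1] NOT true = false
[1.1.1.1.4] NOT false = true
[1.1.1.1] false OR true OR true OR true = true
[1.1.1.2.1.1] true AND false = false
[1.1.1.2.1.2] false OR false = false
[1.1.1.2.1.3] true OR false = true
[1.1.1.2.1] false OR false OR true = true
[1.1.1.2] NOT true = false
[1.1.1] true AND false = false
[1.1] NOT false = true
[1.2] false → false (antecedent false ⇒ implication holds) = true
[1] true AND true = true
[2] exactly-one(true, true) = false
[root] true AND false = false
Overall: false → declined

Declined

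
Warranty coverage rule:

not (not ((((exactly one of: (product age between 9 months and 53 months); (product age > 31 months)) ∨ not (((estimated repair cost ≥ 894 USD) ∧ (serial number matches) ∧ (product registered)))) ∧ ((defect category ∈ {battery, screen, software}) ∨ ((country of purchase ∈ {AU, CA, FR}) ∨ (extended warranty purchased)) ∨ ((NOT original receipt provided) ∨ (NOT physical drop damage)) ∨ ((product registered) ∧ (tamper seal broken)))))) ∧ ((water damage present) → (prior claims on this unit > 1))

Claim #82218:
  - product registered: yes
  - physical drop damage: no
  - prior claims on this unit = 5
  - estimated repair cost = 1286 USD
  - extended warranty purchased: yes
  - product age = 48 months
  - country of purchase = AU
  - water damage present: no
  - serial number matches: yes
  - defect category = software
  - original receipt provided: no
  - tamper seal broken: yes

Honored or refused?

Atomic conditions:
  product age between 9 months and 53 months: 48 in [9, 53] is true
  product age > 31 months: 48 > 31 is true
  estimated repair cost ≥ 894 USD: 1286 ≥ 894 is true
  serial number matches: yes → true
  product registered: yes → true
  defect category ∈ {battery, screen, software}: software is in the set → true
  country of purchase ∈ {AU, CA, FR}: AU is in the set → true
  extended warranty purchased: yes → true
  NOT original receipt provided: no → true
  NOT physical drop damage: no → true
  tamper seal broken: yes → true
  water damage present: no → false
  prior claims on this unit > 1: 5 > 1 is true
Combine:
[1.1.1.1.1] exactly-one(true, true) = false
[1.1.1.1.2.1] true AND true AND true = true
[1.1.1.1.2] NOT true = false
[1.1.1.1] false OR false = false
[1.1.1.2.2] true OR true = true
[1.1.1.2.3] true OR true = true
[1.1.1.2.4] true AND true = true
[1.1.1.2] true OR true OR true OR true = true
[1.1.1] false AND true = false
[1.1] NOT false = true
[1] NOT true = false
[2] false → true (antecedent false ⇒ implication holds) = true
[root] false AND true = false
Overall: false → refused

Refused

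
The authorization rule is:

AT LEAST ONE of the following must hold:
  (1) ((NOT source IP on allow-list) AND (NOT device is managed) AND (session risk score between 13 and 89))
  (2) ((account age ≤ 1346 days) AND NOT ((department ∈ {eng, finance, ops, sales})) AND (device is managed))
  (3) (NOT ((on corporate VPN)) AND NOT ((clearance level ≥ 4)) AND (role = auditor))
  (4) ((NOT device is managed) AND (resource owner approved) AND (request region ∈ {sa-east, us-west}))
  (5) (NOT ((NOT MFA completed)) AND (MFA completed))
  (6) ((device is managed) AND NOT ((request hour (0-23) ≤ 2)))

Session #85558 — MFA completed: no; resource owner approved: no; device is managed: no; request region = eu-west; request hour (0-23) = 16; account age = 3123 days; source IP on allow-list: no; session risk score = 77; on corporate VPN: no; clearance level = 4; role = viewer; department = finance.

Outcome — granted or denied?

Granted

Atomic conditions:
  NOT source IP on allow-list: no → true
  NOT device is managed: no → true
  session risk score between 13 and 89: 77 in [13, 89] is true
  account age ≤ 1346 days: 3123 ≤ 1346 is false
  department ∈ {eng, finance, ops, sales}: finance is in the set → true
  device is managed: no → false
  on corporate VPN: no → false
  clearance level ≥ 4: 4 ≥ 4 is true
  role = auditor: viewer == auditor is false
  resource owner approved: no → false
  request region ∈ {sa-east, us-west}: eu-west is not in the set → false
  NOT MFA completed: no → true
  MFA completed: no → false
  request hour (0-23) ≤ 2: 16 ≤ 2 is false
Combine:
[1] true AND true AND true = true
[2.2] NOT true = false
[2] false AND false AND false = false
[3.1] NOT false = true
[3.2] NOT true = false
[3] true AND false AND false = false
[4] true AND false AND false = false
[5.1] NOT true = false
[5] false AND false = false
[6.2] NOT false = true
[6] false AND true = false
[root] true OR false OR false OR false OR false OR false = true
Overall: true → granted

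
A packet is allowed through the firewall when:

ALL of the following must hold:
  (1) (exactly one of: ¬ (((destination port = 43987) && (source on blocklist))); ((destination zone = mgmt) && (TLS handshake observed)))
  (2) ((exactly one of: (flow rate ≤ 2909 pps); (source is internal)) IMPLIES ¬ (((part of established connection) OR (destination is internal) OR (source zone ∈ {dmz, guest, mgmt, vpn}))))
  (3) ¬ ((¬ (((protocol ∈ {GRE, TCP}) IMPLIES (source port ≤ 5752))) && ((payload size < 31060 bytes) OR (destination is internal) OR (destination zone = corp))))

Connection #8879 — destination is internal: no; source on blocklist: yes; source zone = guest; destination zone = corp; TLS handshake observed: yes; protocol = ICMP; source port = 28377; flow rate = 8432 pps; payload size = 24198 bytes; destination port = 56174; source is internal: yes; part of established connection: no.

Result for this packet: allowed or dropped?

Dropped

Atomic conditions:
  destination port = 43987: 56174 == 43987 is false
  source on blocklist: yes → true
  destination zone = mgmt: corp == mgmt is false
  TLS handshake observed: yes → true
  flow rate ≤ 2909 pps: 8432 ≤ 2909 is false
  source is internal: yes → true
  part of established connection: no → false
  destination is internal: no → false
  source zone ∈ {dmz, guest, mgmt, vpn}: guest is in the set → true
  protocol ∈ {GRE, TCP}: ICMP is not in the set → false
  source port ≤ 5752: 28377 ≤ 5752 is false
  payload size < 31060 bytes: 24198 < 31060 is true
  destination zone = corp: corp == corp is true
Combine:
[1.1.1] false AND true = false
[1.1] NOT false = true
[1.2] false AND true = false
[1] exactly-one(true, false) = true
[2.1] exactly-one(false, true) = true
[2.2.1] false OR false OR true = true
[2.2] NOT true = false
[2] true → false = false
[3.1.1.1] false → false (antecedent false ⇒ implication holds) = true
[3.1.1] NOT true = false
[3.1.2] true OR false OR true = true
[3.1] false AND true = false
[3] NOT false = true
[root] true AND false AND true = false
Overall: false → dropped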